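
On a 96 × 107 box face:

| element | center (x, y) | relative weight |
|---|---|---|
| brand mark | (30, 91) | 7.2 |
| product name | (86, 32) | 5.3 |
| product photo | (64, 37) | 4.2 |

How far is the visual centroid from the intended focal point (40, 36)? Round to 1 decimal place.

Total weight = 7.2 + 5.3 + 4.2 = 16.7.
x: (7.2·30 + 5.3·86 + 4.2·64) / 16.7 = 940.6 / 16.7 ≈ 56.32
y: (7.2·91 + 5.3·32 + 4.2·37) / 16.7 = 980.2 / 16.7 ≈ 58.69
From (40, 36): dx = 16.32, dy = 22.69, so the distance is √(dx²+dy²) ≈ 27.96.

≈ 28.0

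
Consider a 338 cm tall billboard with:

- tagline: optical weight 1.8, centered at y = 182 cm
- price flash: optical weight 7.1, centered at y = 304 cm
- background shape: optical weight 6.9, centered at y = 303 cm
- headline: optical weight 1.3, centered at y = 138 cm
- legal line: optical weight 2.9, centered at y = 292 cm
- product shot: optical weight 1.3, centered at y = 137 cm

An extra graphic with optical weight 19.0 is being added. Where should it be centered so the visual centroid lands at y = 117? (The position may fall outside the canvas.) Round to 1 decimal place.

y ≈ -56.1

With the extra graphic, Σw becomes 1.8 + 7.1 + 6.9 + 1.3 + 2.9 + 1.3 + 19.0 = 40.3.
y: need Σw·y = 40.3·117 = 4715.1. Existing = 1.8·182 + 7.1·304 + 6.9·303 + 1.3·138 + 2.9·292 + 1.3·137 = 5781.0. Remainder -1065.9 / 19.0 ≈ -56.10.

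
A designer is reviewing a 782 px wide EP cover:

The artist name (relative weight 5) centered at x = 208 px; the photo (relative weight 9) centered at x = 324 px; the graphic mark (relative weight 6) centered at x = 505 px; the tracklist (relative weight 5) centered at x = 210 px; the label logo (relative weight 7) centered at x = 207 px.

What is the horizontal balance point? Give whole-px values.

Weights sum to 5 + 9 + 6 + 5 + 7 = 32.
x: (5·208 + 9·324 + 6·505 + 5·210 + 7·207) / 32 = 9485 / 32 ≈ 296.41

x ≈ 296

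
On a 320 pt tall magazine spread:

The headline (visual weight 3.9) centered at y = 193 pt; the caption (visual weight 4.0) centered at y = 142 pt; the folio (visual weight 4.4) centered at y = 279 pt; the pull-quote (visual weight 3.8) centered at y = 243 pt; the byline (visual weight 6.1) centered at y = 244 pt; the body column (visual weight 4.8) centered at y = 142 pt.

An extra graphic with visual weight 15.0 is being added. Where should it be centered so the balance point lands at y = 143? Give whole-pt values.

With the extra graphic, Σw becomes 3.9 + 4.0 + 4.4 + 3.8 + 6.1 + 4.8 + 15.0 = 42.0.
y: target moment 42.0×143 = 6006.0; current 3.9·193 + 4.0·142 + 4.4·279 + 3.8·243 + 6.1·244 + 4.8·142 = 5641.7; the extra graphic supplies 364.3, so y = 364.3/15.0 ≈ 24.29.

y ≈ 24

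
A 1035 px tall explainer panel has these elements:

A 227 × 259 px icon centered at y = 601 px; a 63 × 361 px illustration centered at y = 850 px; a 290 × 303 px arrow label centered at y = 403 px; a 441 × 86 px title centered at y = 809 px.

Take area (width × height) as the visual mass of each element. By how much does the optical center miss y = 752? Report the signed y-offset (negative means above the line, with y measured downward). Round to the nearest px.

Areas: icon 227·259 = 58793, illustration 63·361 = 22743, arrow label 290·303 = 87870, title 441·86 = 37926. Total weight = 207332.
y: (58793·601 + 22743·850 + 87870·403 + 37926·809) / 207332 = 120759887 / 207332 ≈ 582.45
Against y = 752, that's 582.45 − 752 = -169.55.

≈ -170 px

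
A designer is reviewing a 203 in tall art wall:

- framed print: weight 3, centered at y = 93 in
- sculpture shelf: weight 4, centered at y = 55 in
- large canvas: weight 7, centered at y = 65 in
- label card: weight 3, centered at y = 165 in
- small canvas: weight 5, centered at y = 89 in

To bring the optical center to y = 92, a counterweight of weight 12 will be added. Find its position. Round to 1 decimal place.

With the counterweight, Σw becomes 3 + 4 + 7 + 3 + 5 + 12 = 34.
Along y: (1894 + 12·y) / 34 = 92 (existing moment 3·93 + 4·55 + 7·65 + 3·165 + 5·89 = 1894) ⇒ y = (3128 − 1894) / 12 ≈ 102.83.

y ≈ 102.8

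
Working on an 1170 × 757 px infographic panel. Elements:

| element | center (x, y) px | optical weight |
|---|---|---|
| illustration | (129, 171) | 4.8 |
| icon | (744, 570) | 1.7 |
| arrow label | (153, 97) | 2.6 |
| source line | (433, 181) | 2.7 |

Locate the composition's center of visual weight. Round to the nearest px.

(292, 214)

Σw = 4.8 + 1.7 + 2.6 + 2.7 = 11.8.
x-moment: 4.8·129 + 1.7·744 + 2.6·153 + 2.7·433 = 3450.9; centroid 3450.9/11.8 ≈ 292.45.
y-moment: 4.8·171 + 1.7·570 + 2.6·97 + 2.7·181 = 2530.7; centroid 2530.7/11.8 ≈ 214.47.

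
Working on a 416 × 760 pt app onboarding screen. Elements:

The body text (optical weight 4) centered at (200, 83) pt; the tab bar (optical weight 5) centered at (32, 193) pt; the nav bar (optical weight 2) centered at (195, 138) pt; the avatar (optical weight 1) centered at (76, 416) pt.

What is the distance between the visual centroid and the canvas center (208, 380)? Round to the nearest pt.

Σw = 4 + 5 + 2 + 1 = 12.
x-moment: 4·200 + 5·32 + 2·195 + 1·76 = 1426; centroid 1426/12 ≈ 118.83.
y-moment: 4·83 + 5·193 + 2·138 + 1·416 = 1989; centroid 1989/12 ≈ 165.75.
Relative to (208, 380): Δ = (-89.17, -214.25); |Δ| = √(-89.17² + -214.25²) ≈ 232.06.

≈ 232 pt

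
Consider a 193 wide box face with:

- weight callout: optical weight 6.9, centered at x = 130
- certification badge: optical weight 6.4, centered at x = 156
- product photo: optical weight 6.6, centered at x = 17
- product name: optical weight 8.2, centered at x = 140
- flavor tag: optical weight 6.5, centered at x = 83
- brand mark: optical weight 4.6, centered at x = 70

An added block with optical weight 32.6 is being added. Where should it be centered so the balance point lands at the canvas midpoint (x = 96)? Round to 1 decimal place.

New total weight: (6.9 + 6.4 + 6.6 + 8.2 + 6.5 + 4.6) + 32.6 = 71.8.
Along x: (4017.1 + 32.6·x) / 71.8 = 96 (existing moment 6.9·130 + 6.4·156 + 6.6·17 + 8.2·140 + 6.5·83 + 4.6·70 = 4017.1) ⇒ x = (6892.8 − 4017.1) / 32.6 ≈ 88.21.

x ≈ 88.2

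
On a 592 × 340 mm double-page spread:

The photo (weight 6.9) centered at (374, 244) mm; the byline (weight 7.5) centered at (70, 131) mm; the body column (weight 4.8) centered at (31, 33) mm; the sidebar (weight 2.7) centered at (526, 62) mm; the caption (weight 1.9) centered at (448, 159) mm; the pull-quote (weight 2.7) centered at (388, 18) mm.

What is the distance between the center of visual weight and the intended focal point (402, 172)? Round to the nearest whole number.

≈ 161 mm

Σw = 6.9 + 7.5 + 4.8 + 2.7 + 1.9 + 2.7 = 26.5.
x-moment: 6.9·374 + 7.5·70 + 4.8·31 + 2.7·526 + 1.9·448 + 2.7·388 = 6573.4; centroid 6573.4/26.5 ≈ 248.05.
y-moment: 6.9·244 + 7.5·131 + 4.8·33 + 2.7·62 + 1.9·159 + 2.7·18 = 3342.6; centroid 3342.6/26.5 ≈ 126.14.
Offset from (402, 172): Δx ≈ -153.95, Δy ≈ -45.86; distance = √(Δx² + Δy²) ≈ 160.63.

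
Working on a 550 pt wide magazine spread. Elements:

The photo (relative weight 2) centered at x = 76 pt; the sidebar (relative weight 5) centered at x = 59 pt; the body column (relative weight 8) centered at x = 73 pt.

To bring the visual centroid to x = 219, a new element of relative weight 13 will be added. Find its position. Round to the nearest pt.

x ≈ 392

With the new element, Σw becomes 2 + 5 + 8 + 13 = 28.
Along x: (1031 + 13·x) / 28 = 219 (existing moment 2·76 + 5·59 + 8·73 = 1031) ⇒ x = (6132 − 1031) / 13 ≈ 392.38.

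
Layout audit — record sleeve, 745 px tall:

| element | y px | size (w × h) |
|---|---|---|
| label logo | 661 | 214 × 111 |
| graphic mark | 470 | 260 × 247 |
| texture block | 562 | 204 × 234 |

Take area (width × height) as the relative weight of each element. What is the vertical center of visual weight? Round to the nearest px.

Areas → weights: label logo 214·111 = 23754, graphic mark 260·247 = 64220, texture block 204·234 = 47736; Σw = 135710.
y: (23754·661 + 64220·470 + 47736·562) / 135710 = 72712426 / 135710 ≈ 535.79

y ≈ 536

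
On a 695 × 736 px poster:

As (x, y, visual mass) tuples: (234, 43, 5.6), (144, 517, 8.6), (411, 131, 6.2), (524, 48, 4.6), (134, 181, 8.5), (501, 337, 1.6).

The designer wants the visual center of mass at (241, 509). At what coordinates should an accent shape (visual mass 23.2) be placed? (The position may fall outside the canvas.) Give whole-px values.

(198, 943)

After adding the accent shape, total weight = 5.6 + 8.6 + 6.2 + 4.6 + 8.5 + 1.6 + 23.2 = 58.3.
x: target moment 58.3×241 = 14050.3; current 5.6·234 + 8.6·144 + 6.2·411 + 4.6·524 + 8.5·134 + 1.6·501 = 9448.0; the accent shape supplies 4602.3, so x = 4602.3/23.2 ≈ 198.37.
y: target moment 58.3×509 = 29674.7; current 5.6·43 + 8.6·517 + 6.2·131 + 4.6·48 + 8.5·181 + 1.6·337 = 7797.7; the accent shape supplies 21877.0, so y = 21877.0/23.2 ≈ 942.97.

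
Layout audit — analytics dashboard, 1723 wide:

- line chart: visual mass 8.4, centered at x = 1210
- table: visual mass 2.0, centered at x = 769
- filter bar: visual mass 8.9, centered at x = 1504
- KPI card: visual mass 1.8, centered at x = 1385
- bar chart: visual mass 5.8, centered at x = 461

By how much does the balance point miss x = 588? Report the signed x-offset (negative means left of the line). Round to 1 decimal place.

Σw = 8.4 + 2.0 + 8.9 + 1.8 + 5.8 = 26.9.
x: (8.4·1210 + 2.0·769 + 8.9·1504 + 1.8·1385 + 5.8·461) / 26.9 = 30254.4 / 26.9 ≈ 1124.70
Difference: 1124.70 − 588 ≈ 536.70.

≈ 536.7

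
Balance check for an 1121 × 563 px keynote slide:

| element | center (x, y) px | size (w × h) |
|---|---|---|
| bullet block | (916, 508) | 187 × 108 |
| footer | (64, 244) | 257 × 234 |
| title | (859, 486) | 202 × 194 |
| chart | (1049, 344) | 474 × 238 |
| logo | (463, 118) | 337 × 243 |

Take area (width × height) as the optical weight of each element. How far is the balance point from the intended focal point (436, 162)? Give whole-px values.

Areas: bullet block 187·108 = 20196, footer 257·234 = 60138, title 202·194 = 39188, chart 474·238 = 112812, logo 337·243 = 81891. Total weight = 314225.
x-moment: 20196·916 + 60138·64 + 39188·859 + 112812·1049 + 81891·463 = 212266181; centroid 212266181/314225 ≈ 675.52.
y-moment: 20196·508 + 60138·244 + 39188·486 + 112812·344 + 81891·118 = 92449074; centroid 92449074/314225 ≈ 294.21.
From (436, 162): dx = 239.52, dy = 132.21, so the distance is √(dx²+dy²) ≈ 273.59.

≈ 274 px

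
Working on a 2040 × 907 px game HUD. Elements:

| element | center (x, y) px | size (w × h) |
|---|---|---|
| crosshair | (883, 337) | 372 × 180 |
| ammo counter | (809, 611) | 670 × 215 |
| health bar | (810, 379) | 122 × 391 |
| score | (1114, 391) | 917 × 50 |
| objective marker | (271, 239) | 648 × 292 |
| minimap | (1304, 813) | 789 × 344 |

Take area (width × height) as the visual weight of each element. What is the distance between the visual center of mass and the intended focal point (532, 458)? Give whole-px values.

Areas: crosshair 372·180 = 66960, ammo counter 670·215 = 144050, health bar 122·391 = 47702, score 917·50 = 45850, objective marker 648·292 = 189216, minimap 789·344 = 271416. Total weight = 765194.
x-moment: 66960·883 + 144050·809 + 47702·810 + 45850·1114 + 189216·271 + 271416·1304 = 670581650; centroid 670581650/765194 ≈ 876.36.
y-moment: 66960·337 + 144050·611 + 47702·379 + 45850·391 + 189216·239 + 271416·813 = 412470310; centroid 412470310/765194 ≈ 539.04.
Offset from (532, 458): Δx ≈ 344.36, Δy ≈ 81.04; distance = √(Δx² + Δy²) ≈ 353.76.

≈ 354 px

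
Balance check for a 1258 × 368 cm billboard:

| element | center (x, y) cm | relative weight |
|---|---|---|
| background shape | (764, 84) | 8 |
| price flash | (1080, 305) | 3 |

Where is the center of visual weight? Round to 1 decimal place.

(850.2, 144.3)

Total weight = 8 + 3 = 11.
x: (8·764 + 3·1080) / 11 = 9352 / 11 ≈ 850.18
y: (8·84 + 3·305) / 11 = 1587 / 11 ≈ 144.27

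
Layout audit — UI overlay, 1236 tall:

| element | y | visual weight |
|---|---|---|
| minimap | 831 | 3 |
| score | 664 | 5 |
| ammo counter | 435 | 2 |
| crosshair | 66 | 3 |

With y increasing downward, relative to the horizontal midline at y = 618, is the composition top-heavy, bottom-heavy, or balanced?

Σw = 3 + 5 + 2 + 3 = 13.
Σw·y = 3·831 + 5·664 + 2·435 + 3·66 = 6881, so ȳ = 6881/13 ≈ 529.31.
Since 529.3 is above (smaller y than) 618, the composition reads top-heavy.

top-heavy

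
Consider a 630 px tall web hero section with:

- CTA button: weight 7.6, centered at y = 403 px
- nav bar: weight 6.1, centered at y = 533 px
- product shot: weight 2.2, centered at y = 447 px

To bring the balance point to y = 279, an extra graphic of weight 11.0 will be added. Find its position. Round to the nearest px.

After adding the extra graphic, total weight = 7.6 + 6.1 + 2.2 + 11.0 = 26.9.
y: target moment 26.9×279 = 7505.1; current 7.6·403 + 6.1·533 + 2.2·447 = 7297.5; the extra graphic supplies 207.6, so y = 207.6/11.0 ≈ 18.87.

y ≈ 19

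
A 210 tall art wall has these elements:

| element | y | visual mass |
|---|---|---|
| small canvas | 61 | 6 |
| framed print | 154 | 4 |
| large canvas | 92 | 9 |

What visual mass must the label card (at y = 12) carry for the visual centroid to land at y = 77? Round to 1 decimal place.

w ≈ 5.3

Fixed elements: Σw = 6 + 4 + 9 = 19, Σw·y = 6·61 + 4·154 + 9·92 = 1810.
Balance at y = 77 requires (1810 + w·12) / (19 + w) = 77.
So w = (77·19 − 1810)/(12 − 77) = -347/-65 ≈ 5.34.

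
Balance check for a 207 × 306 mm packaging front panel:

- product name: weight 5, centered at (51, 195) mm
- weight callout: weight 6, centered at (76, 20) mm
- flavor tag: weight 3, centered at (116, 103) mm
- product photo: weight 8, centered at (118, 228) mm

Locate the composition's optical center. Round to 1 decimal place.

(91.0, 146.7)

Σw = 5 + 6 + 3 + 8 = 22.
x-moment: 5·51 + 6·76 + 3·116 + 8·118 = 2003; centroid 2003/22 ≈ 91.05.
y-moment: 5·195 + 6·20 + 3·103 + 8·228 = 3228; centroid 3228/22 ≈ 146.73.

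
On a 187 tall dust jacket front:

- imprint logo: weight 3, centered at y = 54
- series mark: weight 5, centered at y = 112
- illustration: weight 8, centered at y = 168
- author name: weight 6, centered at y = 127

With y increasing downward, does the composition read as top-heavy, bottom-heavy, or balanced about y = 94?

bottom-heavy

Total weight = 3 + 5 + 8 + 6 = 22.
Σw·y = 3·54 + 5·112 + 8·168 + 6·127 = 2828, so ȳ = 2828/22 ≈ 128.55.
128.5 lies below (larger y than) the midline 94, so the layout is bottom-heavy.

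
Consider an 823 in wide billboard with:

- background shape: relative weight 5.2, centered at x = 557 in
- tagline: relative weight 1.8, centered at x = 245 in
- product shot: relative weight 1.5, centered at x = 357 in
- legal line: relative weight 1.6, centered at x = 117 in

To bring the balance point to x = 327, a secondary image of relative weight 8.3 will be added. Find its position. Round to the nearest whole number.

With the secondary image, Σw becomes 5.2 + 1.8 + 1.5 + 1.6 + 8.3 = 18.4.
x: target moment 18.4×327 = 6016.8; current 5.2·557 + 1.8·245 + 1.5·357 + 1.6·117 = 4060.1; the secondary image supplies 1956.7, so x = 1956.7/8.3 ≈ 235.75.

x ≈ 236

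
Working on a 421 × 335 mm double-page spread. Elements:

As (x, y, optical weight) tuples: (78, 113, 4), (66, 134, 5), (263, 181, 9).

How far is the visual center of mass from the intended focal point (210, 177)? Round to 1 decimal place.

Weights sum to 4 + 5 + 9 = 18.
x-moment: 4·78 + 5·66 + 9·263 = 3009; centroid 3009/18 ≈ 167.17.
y-moment: 4·113 + 5·134 + 9·181 = 2751; centroid 2751/18 ≈ 152.83.
Offset from (210, 177): Δx ≈ -42.83, Δy ≈ -24.17; distance = √(Δx² + Δy²) ≈ 49.18.

≈ 49.2 mm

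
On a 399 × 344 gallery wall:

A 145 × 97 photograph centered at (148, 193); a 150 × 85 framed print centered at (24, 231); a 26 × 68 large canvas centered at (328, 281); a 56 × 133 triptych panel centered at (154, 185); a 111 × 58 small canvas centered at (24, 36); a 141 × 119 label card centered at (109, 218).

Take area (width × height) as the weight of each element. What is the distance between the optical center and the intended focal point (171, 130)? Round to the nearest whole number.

≈ 93

Areas: photograph 145·97 = 14065, framed print 150·85 = 12750, large canvas 26·68 = 1768, triptych panel 56·133 = 7448, small canvas 111·58 = 6438, label card 141·119 = 16779. Total weight = 59248.
x: moment 6097939 / weight 59248 ≈ 102.92
y: moment 11424073 / weight 59248 ≈ 192.82
Relative to (171, 130): Δ = (-68.08, 62.82); |Δ| = √(-68.08² + 62.82²) ≈ 92.63.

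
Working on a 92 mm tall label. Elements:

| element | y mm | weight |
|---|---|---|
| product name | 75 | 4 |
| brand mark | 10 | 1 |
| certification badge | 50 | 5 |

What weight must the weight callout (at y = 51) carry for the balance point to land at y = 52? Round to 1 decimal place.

Existing Σw = 10 (4 + 1 + 5); existing moment 4·75 + 1·10 + 5·50 = 560.
Balance at y = 52 requires (560 + w·51) / (10 + w) = 52.
Solving: w = (52·10 − 560) / (51 − 52) = -40 / -1 ≈ 40.00.

w ≈ 40.0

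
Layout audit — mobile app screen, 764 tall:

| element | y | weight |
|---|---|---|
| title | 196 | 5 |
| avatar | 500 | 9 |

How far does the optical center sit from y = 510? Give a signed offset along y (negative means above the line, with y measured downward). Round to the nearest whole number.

Weights sum to 5 + 9 = 14.
y: (5·196 + 9·500) / 14 = 5480 / 14 ≈ 391.43
Offset from y = 510: 391.43 − 510 ≈ -118.57.

≈ -119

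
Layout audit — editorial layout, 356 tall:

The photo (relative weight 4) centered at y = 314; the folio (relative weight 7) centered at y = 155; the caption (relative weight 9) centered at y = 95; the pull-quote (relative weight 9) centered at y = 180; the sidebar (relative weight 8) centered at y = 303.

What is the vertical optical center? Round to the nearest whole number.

Σw = 4 + 7 + 9 + 9 + 8 = 37.
Σw·y = 4·314 + 7·155 + 9·95 + 9·180 + 8·303 = 7240, so ȳ = 7240/37 ≈ 195.68.

y ≈ 196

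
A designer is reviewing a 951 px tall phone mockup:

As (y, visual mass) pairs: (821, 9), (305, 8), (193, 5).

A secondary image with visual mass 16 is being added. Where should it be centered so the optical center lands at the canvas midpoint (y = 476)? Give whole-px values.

With the secondary image, Σw becomes 9 + 8 + 5 + 16 = 38.
y: target moment 38×476 = 18088; current 9·821 + 8·305 + 5·193 = 10794; the secondary image supplies 7294, so y = 7294/16 ≈ 455.88.

y ≈ 456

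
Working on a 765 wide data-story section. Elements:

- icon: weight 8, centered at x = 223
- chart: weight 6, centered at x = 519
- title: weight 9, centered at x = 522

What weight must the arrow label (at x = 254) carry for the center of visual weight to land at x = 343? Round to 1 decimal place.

w ≈ 19.2

Existing Σw = 23 (8 + 6 + 9); existing moment 8·223 + 6·519 + 9·522 = 9596.
For the centroid to hit 343: (9596 + w·254) / (23 + w) = 343.
So w = (343·23 − 9596)/(254 − 343) = -1707/-89 ≈ 19.18.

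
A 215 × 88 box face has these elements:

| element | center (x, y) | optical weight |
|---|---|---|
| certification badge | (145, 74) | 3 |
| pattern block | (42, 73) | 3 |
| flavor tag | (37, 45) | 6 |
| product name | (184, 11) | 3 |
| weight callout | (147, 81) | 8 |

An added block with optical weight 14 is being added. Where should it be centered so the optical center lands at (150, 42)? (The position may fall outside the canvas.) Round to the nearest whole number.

With the added block, Σw becomes 3 + 3 + 6 + 3 + 8 + 14 = 37.
x: need Σw·x = 37·150 = 5550. Existing = 3·145 + 3·42 + 6·37 + 3·184 + 8·147 = 2511. Remainder 3039 / 14 ≈ 217.07.
y: need Σw·y = 37·42 = 1554. Existing = 3·74 + 3·73 + 6·45 + 3·11 + 8·81 = 1392. Remainder 162 / 14 ≈ 11.57.

(217, 12)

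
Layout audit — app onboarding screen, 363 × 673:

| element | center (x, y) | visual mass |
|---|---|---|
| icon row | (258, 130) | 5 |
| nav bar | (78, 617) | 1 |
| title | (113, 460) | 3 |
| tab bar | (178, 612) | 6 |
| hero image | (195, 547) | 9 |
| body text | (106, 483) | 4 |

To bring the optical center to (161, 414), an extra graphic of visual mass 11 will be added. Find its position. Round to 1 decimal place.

New total weight: (5 + 1 + 3 + 6 + 9 + 4) + 11 = 39.
x: need Σw·x = 39·161 = 6279. Existing = 5·258 + 1·78 + 3·113 + 6·178 + 9·195 + 4·106 = 4954. Remainder 1325 / 11 ≈ 120.45.
y: need Σw·y = 39·414 = 16146. Existing = 5·130 + 1·617 + 3·460 + 6·612 + 9·547 + 4·483 = 13174. Remainder 2972 / 11 ≈ 270.18.

(120.5, 270.2)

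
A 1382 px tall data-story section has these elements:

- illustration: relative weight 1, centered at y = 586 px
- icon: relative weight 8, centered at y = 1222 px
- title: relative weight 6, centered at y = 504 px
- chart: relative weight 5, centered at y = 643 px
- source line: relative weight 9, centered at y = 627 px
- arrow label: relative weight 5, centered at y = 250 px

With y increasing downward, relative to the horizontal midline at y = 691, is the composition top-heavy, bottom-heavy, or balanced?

Weights sum to 1 + 8 + 6 + 5 + 9 + 5 = 34.
Σw·y = 23494; ȳ = 23494/34 ≈ 691.00.
691.00 = 691 exactly: balanced.

balanced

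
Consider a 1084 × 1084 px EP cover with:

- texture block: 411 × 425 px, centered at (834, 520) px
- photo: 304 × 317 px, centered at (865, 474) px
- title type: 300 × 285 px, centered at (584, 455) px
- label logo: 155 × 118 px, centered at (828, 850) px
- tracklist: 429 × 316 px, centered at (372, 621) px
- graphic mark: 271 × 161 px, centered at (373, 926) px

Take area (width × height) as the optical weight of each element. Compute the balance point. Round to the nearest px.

Areas: texture block 411·425 = 174675, photo 304·317 = 96368, title type 300·285 = 85500, label logo 155·118 = 18290, tracklist 429·316 = 135564, graphic mark 271·161 = 43631. Total weight = 554028.
x-moment: 174675·834 + 96368·865 + 85500·584 + 18290·828 + 135564·372 + 43631·373 = 360817561; centroid 360817561/554028 ≈ 651.26.
y-moment: 174675·520 + 96368·474 + 85500·455 + 18290·850 + 135564·621 + 43631·926 = 315545982; centroid 315545982/554028 ≈ 569.55.

(651, 570)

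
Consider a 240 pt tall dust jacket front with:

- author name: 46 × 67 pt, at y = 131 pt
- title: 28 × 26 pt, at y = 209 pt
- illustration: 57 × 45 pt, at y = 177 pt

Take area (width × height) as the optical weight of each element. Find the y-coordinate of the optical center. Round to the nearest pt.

y ≈ 158

Areas: author name 46·67 = 3082, title 28·26 = 728, illustration 57·45 = 2565. Total weight = 6375.
Σw·y = 3082·131 + 728·209 + 2565·177 = 1009899, so ȳ = 1009899/6375 ≈ 158.42.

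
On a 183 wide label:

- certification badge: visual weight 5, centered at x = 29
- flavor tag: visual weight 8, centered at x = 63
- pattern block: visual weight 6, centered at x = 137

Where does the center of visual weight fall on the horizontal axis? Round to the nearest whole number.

Total weight = 5 + 8 + 6 = 19.
Σw·x = 5·29 + 8·63 + 6·137 = 1471, so x̄ = 1471/19 ≈ 77.42.

x ≈ 77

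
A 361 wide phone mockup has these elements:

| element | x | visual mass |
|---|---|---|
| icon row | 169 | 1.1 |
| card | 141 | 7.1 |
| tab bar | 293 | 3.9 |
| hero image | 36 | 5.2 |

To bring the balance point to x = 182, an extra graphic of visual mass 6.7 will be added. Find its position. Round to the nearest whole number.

x ≈ 276

After adding the extra graphic, total weight = 1.1 + 7.1 + 3.9 + 5.2 + 6.7 = 24.0.
x: target moment 24.0×182 = 4368.0; current 1.1·169 + 7.1·141 + 3.9·293 + 5.2·36 = 2516.9; the extra graphic supplies 1851.1, so x = 1851.1/6.7 ≈ 276.28.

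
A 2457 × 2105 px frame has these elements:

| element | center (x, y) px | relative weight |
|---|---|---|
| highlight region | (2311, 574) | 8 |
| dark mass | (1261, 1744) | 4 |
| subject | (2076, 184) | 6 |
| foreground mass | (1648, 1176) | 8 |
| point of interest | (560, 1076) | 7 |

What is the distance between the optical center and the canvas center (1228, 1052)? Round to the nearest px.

≈ 411 px

Total weight = 8 + 4 + 6 + 8 + 7 = 33.
x-moment: 8·2311 + 4·1261 + 6·2076 + 8·1648 + 7·560 = 53092; centroid 53092/33 ≈ 1608.85.
y-moment: 8·574 + 4·1744 + 6·184 + 8·1176 + 7·1076 = 29612; centroid 29612/33 ≈ 897.33.
Offset from (1228, 1052): Δx ≈ 380.85, Δy ≈ -154.67; distance = √(Δx² + Δy²) ≈ 411.06.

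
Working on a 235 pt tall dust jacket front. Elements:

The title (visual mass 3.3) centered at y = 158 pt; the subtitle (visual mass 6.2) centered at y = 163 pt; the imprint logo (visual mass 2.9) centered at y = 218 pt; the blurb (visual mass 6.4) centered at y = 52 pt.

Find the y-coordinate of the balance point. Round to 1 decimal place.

y ≈ 132.8

Σw = 3.3 + 6.2 + 2.9 + 6.4 = 18.8.
y: (3.3·158 + 6.2·163 + 2.9·218 + 6.4·52) / 18.8 = 2497.0 / 18.8 ≈ 132.82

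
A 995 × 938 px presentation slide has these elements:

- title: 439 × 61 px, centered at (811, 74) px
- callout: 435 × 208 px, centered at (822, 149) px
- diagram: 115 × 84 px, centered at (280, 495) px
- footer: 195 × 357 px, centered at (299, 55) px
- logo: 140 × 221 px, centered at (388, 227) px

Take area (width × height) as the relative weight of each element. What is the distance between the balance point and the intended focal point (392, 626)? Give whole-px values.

Taking area as weight: title 439·61 = 26779, callout 435·208 = 90480, diagram 115·84 = 9660, footer 195·357 = 69615, logo 140·221 = 30940. Sum 227474.
Σw·x = 26779·811 + 90480·822 + 9660·280 + 69615·299 + 30940·388 = 131616734, so x̄ = 131616734/227474 ≈ 578.60.
Σw·y = 26779·74 + 90480·149 + 9660·495 + 69615·55 + 30940·227 = 31097071, so ȳ = 31097071/227474 ≈ 136.71.
From (392, 626): dx = 186.60, dy = -489.29, so the distance is √(dx²+dy²) ≈ 523.67.

≈ 524 px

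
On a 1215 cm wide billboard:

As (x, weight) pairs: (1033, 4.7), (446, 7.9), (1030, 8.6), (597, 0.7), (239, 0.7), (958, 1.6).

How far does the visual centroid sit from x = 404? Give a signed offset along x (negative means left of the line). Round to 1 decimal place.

≈ 395.8 cm

Total weight = 4.7 + 7.9 + 8.6 + 0.7 + 0.7 + 1.6 = 24.2.
x-moment: 4.7·1033 + 7.9·446 + 8.6·1030 + 0.7·597 + 0.7·239 + 1.6·958 = 19354.5; centroid 19354.5/24.2 ≈ 799.77.
Difference: 799.77 − 404 ≈ 395.77.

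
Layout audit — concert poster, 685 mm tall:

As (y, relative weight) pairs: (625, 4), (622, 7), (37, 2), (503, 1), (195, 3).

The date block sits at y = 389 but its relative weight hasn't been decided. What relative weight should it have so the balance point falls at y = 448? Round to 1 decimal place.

w ≈ 6.8

Existing Σw = 17 (4 + 7 + 2 + 1 + 3); existing moment 4·625 + 7·622 + 2·37 + 1·503 + 3·195 = 8016.
Balance at y = 448 requires (8016 + w·389) / (17 + w) = 448.
So w = (448·17 − 8016)/(389 − 448) = -400/-59 ≈ 6.78.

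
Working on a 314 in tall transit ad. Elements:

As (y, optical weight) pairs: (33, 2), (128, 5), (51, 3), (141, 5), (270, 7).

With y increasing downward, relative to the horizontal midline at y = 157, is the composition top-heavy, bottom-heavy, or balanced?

balanced

Total weight = 2 + 5 + 3 + 5 + 7 = 22.
y-moment: 2·33 + 5·128 + 3·51 + 5·141 + 7·270 = 3454; centroid 3454/22 ≈ 157.00.
157.00 = 157 exactly: balanced.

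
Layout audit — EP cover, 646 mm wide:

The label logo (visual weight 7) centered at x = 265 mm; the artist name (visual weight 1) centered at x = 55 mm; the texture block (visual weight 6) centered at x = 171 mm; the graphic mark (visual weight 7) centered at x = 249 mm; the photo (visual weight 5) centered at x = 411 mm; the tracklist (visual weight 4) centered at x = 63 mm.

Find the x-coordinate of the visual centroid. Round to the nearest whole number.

x ≈ 233

Total weight = 7 + 1 + 6 + 7 + 5 + 4 = 30.
Σw·x = 6986; x̄ = 6986/30 ≈ 232.87.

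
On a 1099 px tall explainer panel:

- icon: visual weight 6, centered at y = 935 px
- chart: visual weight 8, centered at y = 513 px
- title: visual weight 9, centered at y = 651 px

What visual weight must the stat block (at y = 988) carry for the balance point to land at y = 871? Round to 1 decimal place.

w ≈ 38.1

Known weights sum to 6 + 8 + 9 = 23; their moment is 6·935 + 8·513 + 9·651 = 15573.
Set Σw·y/Σw = 871: (15573 + 988w) = 871·(23 + w).
Solving: w = (871·23 − 15573) / (988 − 871) = 4460 / 117 ≈ 38.12.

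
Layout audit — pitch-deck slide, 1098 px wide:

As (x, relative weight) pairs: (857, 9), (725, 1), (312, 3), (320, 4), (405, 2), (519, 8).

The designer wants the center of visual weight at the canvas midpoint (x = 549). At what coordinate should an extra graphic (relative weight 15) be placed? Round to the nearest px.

New total weight: (9 + 1 + 3 + 4 + 2 + 8) + 15 = 42.
Along x: (15616 + 15·x) / 42 = 549 (existing moment 9·857 + 1·725 + 3·312 + 4·320 + 2·405 + 8·519 = 15616) ⇒ x = (23058 − 15616) / 15 ≈ 496.13.

x ≈ 496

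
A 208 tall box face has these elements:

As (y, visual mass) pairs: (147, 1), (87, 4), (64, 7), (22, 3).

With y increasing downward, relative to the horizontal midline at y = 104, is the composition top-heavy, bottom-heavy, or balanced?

top-heavy

Total weight = 1 + 4 + 7 + 3 = 15.
y-moment: 1·147 + 4·87 + 7·64 + 3·22 = 1009; centroid 1009/15 ≈ 67.27.
67.3 lies above (smaller y than) the midline 104, so the layout is top-heavy.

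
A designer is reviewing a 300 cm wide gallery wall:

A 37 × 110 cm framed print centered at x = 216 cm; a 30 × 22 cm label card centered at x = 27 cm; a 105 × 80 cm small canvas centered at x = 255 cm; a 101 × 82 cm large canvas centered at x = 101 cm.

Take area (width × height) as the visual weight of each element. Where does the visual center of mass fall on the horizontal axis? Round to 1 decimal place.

x ≈ 181.0

Areas → weights: framed print 37·110 = 4070, label card 30·22 = 660, small canvas 105·80 = 8400, large canvas 101·82 = 8282; Σw = 21412.
Σw·x = 4070·216 + 660·27 + 8400·255 + 8282·101 = 3875422, so x̄ = 3875422/21412 ≈ 180.99.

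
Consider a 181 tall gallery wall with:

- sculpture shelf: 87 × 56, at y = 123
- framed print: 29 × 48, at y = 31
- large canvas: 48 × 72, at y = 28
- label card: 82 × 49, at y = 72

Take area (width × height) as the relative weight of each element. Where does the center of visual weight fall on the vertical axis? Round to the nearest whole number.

y ≈ 75

Areas → weights: sculpture shelf 87·56 = 4872, framed print 29·48 = 1392, large canvas 48·72 = 3456, label card 82·49 = 4018; Σw = 13738.
y-moment: 4872·123 + 1392·31 + 3456·28 + 4018·72 = 1028472; centroid 1028472/13738 ≈ 74.86.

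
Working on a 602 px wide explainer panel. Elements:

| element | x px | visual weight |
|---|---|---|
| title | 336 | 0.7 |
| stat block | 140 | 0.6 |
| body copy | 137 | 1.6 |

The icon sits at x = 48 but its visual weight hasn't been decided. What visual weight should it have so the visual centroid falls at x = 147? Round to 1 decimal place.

Known weights sum to 0.7 + 0.6 + 1.6 = 2.9; their moment is 0.7·336 + 0.6·140 + 1.6·137 = 538.4.
Set Σw·x/Σw = 147: (538.4 + 48w) = 147·(2.9 + w).
Rearranging, w·(48 − 147) = 147·2.9 − 538.4 = -112.1, so w ≈ -112.1/-99 = 1.13.

w ≈ 1.1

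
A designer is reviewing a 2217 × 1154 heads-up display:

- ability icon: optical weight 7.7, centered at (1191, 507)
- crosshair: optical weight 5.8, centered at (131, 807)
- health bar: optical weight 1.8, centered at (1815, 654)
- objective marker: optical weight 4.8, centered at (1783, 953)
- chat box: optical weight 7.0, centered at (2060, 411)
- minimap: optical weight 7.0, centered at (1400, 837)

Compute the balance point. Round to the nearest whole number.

Σw = 7.7 + 5.8 + 1.8 + 4.8 + 7.0 + 7.0 = 34.1.
x: moment 45975.9 / weight 34.1 ≈ 1348.27
Σw·y = 23072.1; ȳ = 23072.1/34.1 ≈ 676.60.

(1348, 677)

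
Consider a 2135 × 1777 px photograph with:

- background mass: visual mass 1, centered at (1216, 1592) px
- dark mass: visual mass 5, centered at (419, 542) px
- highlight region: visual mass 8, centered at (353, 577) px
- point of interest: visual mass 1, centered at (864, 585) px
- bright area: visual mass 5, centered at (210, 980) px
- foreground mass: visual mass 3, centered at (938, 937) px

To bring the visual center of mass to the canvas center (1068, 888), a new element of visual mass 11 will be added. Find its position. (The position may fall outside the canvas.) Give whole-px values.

(2314, 1180)

With the new element, Σw becomes 1 + 5 + 8 + 1 + 5 + 3 + 11 = 34.
Along x: (10863 + 11·x) / 34 = 1068 (existing moment 1·1216 + 5·419 + 8·353 + 1·864 + 5·210 + 3·938 = 10863) ⇒ x = (36312 − 10863) / 11 ≈ 2313.55.
Along y: (17214 + 11·y) / 34 = 888 (existing moment 1·1592 + 5·542 + 8·577 + 1·585 + 5·980 + 3·937 = 17214) ⇒ y = (30192 − 17214) / 11 ≈ 1179.82.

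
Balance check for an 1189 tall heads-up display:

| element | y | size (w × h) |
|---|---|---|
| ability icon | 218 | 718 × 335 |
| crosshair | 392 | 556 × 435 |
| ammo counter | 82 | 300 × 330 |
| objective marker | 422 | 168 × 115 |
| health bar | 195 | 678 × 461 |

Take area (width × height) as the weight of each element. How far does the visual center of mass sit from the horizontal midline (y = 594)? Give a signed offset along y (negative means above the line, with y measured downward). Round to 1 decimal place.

≈ -348.2

Areas → weights: ability icon 718·335 = 240530, crosshair 556·435 = 241860, ammo counter 300·330 = 99000, objective marker 168·115 = 19320, health bar 678·461 = 312558; Σw = 913268.
y-moment: 240530·218 + 241860·392 + 99000·82 + 19320·422 + 312558·195 = 224464510; centroid 224464510/913268 ≈ 245.78.
Offset from y = 594: 245.78 − 594 ≈ -348.22.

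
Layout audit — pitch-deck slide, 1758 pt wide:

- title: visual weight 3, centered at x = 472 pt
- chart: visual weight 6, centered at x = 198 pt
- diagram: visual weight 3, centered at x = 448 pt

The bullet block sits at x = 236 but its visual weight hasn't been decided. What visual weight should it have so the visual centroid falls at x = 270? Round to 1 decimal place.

Existing Σw = 12 (3 + 6 + 3); existing moment 3·472 + 6·198 + 3·448 = 3948.
For the centroid to hit 270: (3948 + w·236) / (12 + w) = 270.
Rearranging, w·(236 − 270) = 270·12 − 3948 = -708, so w ≈ -708/-34 = 20.82.

w ≈ 20.8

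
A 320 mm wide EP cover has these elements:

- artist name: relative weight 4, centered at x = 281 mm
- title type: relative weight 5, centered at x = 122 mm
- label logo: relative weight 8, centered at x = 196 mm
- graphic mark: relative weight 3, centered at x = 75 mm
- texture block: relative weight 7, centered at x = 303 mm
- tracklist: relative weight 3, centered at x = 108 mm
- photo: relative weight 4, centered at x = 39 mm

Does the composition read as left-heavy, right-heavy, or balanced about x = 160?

right-heavy

Total weight = 4 + 5 + 8 + 3 + 7 + 3 + 4 = 34.
x: moment 6128 / weight 34 ≈ 180.24
Since 180.2 is right of 160, the composition reads right-heavy.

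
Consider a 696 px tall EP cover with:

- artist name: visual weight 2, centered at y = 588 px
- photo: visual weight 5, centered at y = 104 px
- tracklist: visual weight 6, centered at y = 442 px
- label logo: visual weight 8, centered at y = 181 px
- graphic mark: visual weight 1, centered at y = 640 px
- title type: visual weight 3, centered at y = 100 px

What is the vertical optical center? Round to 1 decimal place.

y ≈ 269.4

Weights sum to 2 + 5 + 6 + 8 + 1 + 3 = 25.
y: moment 6736 / weight 25 ≈ 269.44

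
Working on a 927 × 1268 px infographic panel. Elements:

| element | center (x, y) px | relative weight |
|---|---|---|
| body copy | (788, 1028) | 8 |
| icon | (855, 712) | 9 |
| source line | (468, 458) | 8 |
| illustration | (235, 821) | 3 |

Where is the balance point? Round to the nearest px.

Σw = 8 + 9 + 8 + 3 = 28.
x-moment: 8·788 + 9·855 + 8·468 + 3·235 = 18448; centroid 18448/28 ≈ 658.86.
y-moment: 8·1028 + 9·712 + 8·458 + 3·821 = 20759; centroid 20759/28 ≈ 741.39.

(659, 741)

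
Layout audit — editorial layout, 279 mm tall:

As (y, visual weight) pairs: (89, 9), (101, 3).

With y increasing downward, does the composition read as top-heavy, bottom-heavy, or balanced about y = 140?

Total weight = 9 + 3 = 12.
y-moment: 9·89 + 3·101 = 1104; centroid 1104/12 ≈ 92.00.
92.0 vs midline 140 → top-heavy.

top-heavy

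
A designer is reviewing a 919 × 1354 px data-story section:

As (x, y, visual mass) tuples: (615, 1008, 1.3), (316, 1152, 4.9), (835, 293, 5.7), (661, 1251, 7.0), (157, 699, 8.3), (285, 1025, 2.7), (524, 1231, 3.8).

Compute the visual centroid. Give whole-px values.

Σw = 1.3 + 4.9 + 5.7 + 7.0 + 8.3 + 2.7 + 3.8 = 33.7.
x: (1.3·615 + 4.9·316 + 5.7·835 + 7.0·661 + 8.3·157 + 2.7·285 + 3.8·524) / 33.7 = 15798.2 / 33.7 ≈ 468.79
y: (1.3·1008 + 4.9·1152 + 5.7·293 + 7.0·1251 + 8.3·699 + 2.7·1025 + 3.8·1231) / 33.7 = 30629.3 / 33.7 ≈ 908.88

(469, 909)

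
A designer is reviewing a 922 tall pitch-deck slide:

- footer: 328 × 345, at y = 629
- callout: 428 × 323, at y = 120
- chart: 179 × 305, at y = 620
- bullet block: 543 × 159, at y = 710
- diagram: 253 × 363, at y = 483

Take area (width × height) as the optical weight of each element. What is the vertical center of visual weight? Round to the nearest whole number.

Areas → weights: footer 328·345 = 113160, callout 428·323 = 138244, chart 179·305 = 54595, bullet block 543·159 = 86337, diagram 253·363 = 91839; Σw = 484175.
y-moment: 113160·629 + 138244·120 + 54595·620 + 86337·710 + 91839·483 = 227273327; centroid 227273327/484175 ≈ 469.40.

y ≈ 469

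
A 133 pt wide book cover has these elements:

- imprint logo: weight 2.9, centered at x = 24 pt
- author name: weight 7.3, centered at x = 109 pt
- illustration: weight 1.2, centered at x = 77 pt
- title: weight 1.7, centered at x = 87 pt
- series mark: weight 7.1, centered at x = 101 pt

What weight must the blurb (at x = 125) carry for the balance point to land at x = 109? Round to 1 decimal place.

w ≈ 23.7

Existing Σw = 20.2 (2.9 + 7.3 + 1.2 + 1.7 + 7.1); existing moment 2.9·24 + 7.3·109 + 1.2·77 + 1.7·87 + 7.1·101 = 1822.7.
Balance at x = 109 requires (1822.7 + w·125) / (20.2 + w) = 109.
Rearranging, w·(125 − 109) = 109·20.2 − 1822.7 = 379.1, so w ≈ 379.1/16 = 23.69.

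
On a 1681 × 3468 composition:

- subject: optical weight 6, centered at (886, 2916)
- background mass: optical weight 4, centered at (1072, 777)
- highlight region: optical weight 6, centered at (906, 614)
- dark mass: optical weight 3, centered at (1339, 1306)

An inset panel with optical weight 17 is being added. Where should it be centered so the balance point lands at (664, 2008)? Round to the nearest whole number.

(285, 2593)

After adding the inset panel, total weight = 6 + 4 + 6 + 3 + 17 = 36.
Along x: (19057 + 17·x) / 36 = 664 (existing moment 6·886 + 4·1072 + 6·906 + 3·1339 = 19057) ⇒ x = (23904 − 19057) / 17 ≈ 285.12.
Along y: (28206 + 17·y) / 36 = 2008 (existing moment 6·2916 + 4·777 + 6·614 + 3·1306 = 28206) ⇒ y = (72288 − 28206) / 17 ≈ 2593.06.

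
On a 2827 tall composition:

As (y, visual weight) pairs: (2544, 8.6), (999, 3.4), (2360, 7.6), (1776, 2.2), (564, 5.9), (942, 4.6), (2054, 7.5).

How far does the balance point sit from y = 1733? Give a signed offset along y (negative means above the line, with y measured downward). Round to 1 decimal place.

Weights sum to 8.6 + 3.4 + 7.6 + 2.2 + 5.9 + 4.6 + 7.5 = 39.8.
Σw·y = 8.6·2544 + 3.4·999 + 7.6·2360 + 2.2·1776 + 5.9·564 + 4.6·942 + 7.5·2054 = 70184.0, so ȳ = 70184.0/39.8 ≈ 1763.42.
Offset from y = 1733: 1763.42 − 1733 ≈ 30.42.

≈ 30.4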